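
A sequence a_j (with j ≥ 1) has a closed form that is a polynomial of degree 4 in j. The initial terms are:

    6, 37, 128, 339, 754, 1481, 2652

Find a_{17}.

1st diffs: 31, 91, 211, 415, 727, 1171.
2nd diffs: 60, 120, 204, 312, 444.
3rd diffs: 60, 84, 108, 132.
4th diffs: 24, 24, 24 (constant).
Newton forward-difference form: a_j = 6 + 31·C(j-1,1) + 60·C(j-1,2) + 60·C(j-1,3) + 24·C(j-1,4).
At j = 17: j-1 = 16, so a_{17} = 6 + 496 + 7200 + 33600 + 43680 = 84982.

84982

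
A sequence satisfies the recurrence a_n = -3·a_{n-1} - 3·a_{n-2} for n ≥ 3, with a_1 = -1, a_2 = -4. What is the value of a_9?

-405

Step forward from the initial values:
a_3 = 15; a_4 = -33; a_5 = 54; a_6 = -63; a_7 = 27; a_8 = 108; a_9 = -405.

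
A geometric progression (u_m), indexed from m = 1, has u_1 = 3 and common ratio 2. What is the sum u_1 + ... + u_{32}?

u_m = 3·2^(m-1).
S = 3·(2^32 - 1)/(2 - 1) = 3·(4294967296 - 1)/(1) = 12884901885.

12884901885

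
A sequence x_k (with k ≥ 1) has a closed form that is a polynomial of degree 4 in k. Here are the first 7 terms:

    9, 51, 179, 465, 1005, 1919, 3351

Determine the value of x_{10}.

1st diffs: 42, 128, 286, 540, 914, 1432.
2nd diffs: 86, 158, 254, 374, 518.
3rd diffs: 72, 96, 120, 144.
4th diffs: 24, 24, 24 (constant).
So x_k = k^4 + 2k^3 + 6k^2 - 5k + 5.
Evaluating at k = 10 gives x_{10} = 12555.

12555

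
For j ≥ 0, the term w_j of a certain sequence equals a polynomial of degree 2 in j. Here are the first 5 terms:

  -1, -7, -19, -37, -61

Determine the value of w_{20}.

1st diffs: -6, -12, -18, -24.
2nd diffs: -6, -6, -6 (constant).
Newton forward-difference form: w_j = -1 + (-6)·C(j,1) + (-6)·C(j,2).
At j = 20: j = 20, so w_{20} = -1 - 120 - 1140 = -1261.

-1261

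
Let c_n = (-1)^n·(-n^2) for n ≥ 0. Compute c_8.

-64

(-1)^8 = 1; -n^2 at n=8 is -64; so c_8 = -64.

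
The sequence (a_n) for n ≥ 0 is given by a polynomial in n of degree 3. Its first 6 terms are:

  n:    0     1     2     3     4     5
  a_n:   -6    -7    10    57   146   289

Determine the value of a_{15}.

1st diffs: -1, 17, 47, 89, 143.
2nd diffs: 18, 30, 42, 54.
3rd diffs: 12, 12, 12 (constant).
Newton forward-difference form: a_n = -6 + (-1)·C(n,1) + 18·C(n,2) + 12·C(n,3).
At n = 15: n = 15, so a_{15} = -6 - 15 + 1890 + 5460 = 7329.

7329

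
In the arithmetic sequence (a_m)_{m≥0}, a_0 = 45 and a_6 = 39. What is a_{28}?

17

Common difference d = (39 - 45) / (6 - 0) = -1.
a_m = 45 + (m - 0)·(-1).
a_{28} = 45 + 28·(-1) = 17.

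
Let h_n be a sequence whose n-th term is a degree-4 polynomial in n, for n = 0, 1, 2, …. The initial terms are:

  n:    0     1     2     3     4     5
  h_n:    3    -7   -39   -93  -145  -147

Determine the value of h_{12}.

10311

1st diffs: -10, -32, -54, -52, -2.
2nd diffs: -22, -22, 2, 50.
3rd diffs: 0, 24, 48.
4th diffs: 24, 24 (constant).
So h_n = n^4 - 6n^3 - 5n + 3.
Evaluating at n = 12 gives h_{12} = 10311.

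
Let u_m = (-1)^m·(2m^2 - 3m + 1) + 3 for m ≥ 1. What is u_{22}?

(-1)^22 = 1; 2m^2 - 3m + 1 at m=22 is 903; so u_{22} = 906.

906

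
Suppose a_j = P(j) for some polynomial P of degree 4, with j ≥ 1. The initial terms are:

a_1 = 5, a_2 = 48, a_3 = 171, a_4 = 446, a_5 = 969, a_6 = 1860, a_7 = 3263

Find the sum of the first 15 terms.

211342

1st diffs: 43, 123, 275, 523, 891, 1403.
2nd diffs: 80, 152, 248, 368, 512.
3rd diffs: 72, 96, 120, 144.
4th diffs: 24, 24, 24 (constant).
Newton forward-difference form: a_j = 5 + 43·C(j-1,1) + 80·C(j-1,2) + 72·C(j-1,3) + 24·C(j-1,4).
Continuing: …, 5346, 8301, 12344, 17715, …, a_{15} = 58119.
Summing j = 1..15 (15 terms) gives 211342.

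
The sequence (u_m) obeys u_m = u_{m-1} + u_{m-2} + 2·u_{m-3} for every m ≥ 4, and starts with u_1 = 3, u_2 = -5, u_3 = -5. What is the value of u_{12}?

Iterate the recurrence:
u_4 = -4; u_5 = -19; u_6 = -33; u_7 = -60; u_8 = -131; u_9 = -257; u_{10} = -508; u_{11} = -1027; u_{12} = -2049.

-2049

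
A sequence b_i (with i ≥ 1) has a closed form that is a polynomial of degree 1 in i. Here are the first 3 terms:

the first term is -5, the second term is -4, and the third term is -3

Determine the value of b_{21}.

15

1st diffs: 1, 1 (constant).
So b_i = i - 6.
Evaluating at i = 21 gives b_{21} = 15.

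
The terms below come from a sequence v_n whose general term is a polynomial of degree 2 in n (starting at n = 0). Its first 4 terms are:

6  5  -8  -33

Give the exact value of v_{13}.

1st diffs: -1, -13, -25.
2nd diffs: -12, -12 (constant).
Newton forward-difference form: v_n = 6 + (-1)·C(n,1) + (-12)·C(n,2).
At n = 13: n = 13, so v_{13} = 6 - 13 - 936 = -943.

-943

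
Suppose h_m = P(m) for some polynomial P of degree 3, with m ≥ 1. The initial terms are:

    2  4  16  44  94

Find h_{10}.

884

1st diffs: 2, 12, 28, 50.
2nd diffs: 10, 16, 22.
3rd diffs: 6, 6 (constant).
Newton forward-difference form: h_m = 2 + 2·C(m-1,1) + 10·C(m-1,2) + 6·C(m-1,3).
At m = 10: m-1 = 9, so h_{10} = 2 + 18 + 360 + 504 = 884.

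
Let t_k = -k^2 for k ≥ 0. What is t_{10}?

-100

t_{10} = -1·10^2 = -100.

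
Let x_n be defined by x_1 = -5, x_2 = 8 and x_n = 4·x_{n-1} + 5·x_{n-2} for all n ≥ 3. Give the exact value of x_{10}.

Applying the relation repeatedly:
x_3 = 7, x_4 = 68, x_5 = 307, x_6 = 1568, x_7 = 7807, x_8 = 39068, x_9 = 195307, x_{10} = 976568.
(Characteristic roots are 5 and -1.)

976568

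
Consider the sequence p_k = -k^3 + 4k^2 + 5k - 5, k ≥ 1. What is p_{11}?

-797

p_{11} = -1·11^3 + 4·11^2 + 5·11 - 5 = -797.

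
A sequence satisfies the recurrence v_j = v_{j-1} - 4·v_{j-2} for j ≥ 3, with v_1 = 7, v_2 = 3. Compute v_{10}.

Applying the relation repeatedly:
v_3 = -25, v_4 = -37, v_5 = 63, v_6 = 211, v_7 = -41, v_8 = -885, v_9 = -721, v_{10} = 2819.

2819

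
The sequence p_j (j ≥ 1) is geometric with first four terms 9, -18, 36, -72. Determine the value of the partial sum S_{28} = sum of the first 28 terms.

Common ratio r = -2.
p_j = 9·(-2)^(j-1).
S = 9·((-2)^28 - 1)/(-2 - 1) = 9·(268435456 - 1)/(-3) = -805306365.

-805306365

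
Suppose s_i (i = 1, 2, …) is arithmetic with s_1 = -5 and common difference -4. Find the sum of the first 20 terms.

s_i = -5 + (i - 1)·(-4).
s_{20} = -81; S = 20·(-5 + (-81))/2 = -860.

-860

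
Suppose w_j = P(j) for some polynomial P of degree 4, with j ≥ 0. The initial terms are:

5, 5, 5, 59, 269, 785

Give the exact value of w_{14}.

1st diffs: 0, 0, 54, 210, 516.
2nd diffs: 0, 54, 156, 306.
3rd diffs: 54, 102, 150.
4th diffs: 48, 48 (constant).
Newton forward-difference form: w_j = 5 + 54·C(j,3) + 48·C(j,4).
At j = 14: j = 14, so w_{14} = 5 + 19656 + 48048 = 67709.

67709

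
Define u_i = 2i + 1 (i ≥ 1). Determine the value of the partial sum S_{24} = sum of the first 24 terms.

Over i = 1..24: Σi = 300.
Total = (2)·300 + (1)·24 = 624.

624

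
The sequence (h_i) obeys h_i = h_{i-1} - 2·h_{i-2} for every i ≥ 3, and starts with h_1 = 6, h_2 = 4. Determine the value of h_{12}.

Compute successive terms:
h_3 = -8  h_4 = -16  h_5 = 0  h_6 = 32  h_7 = 32  h_8 = -32  h_9 = -96  h_{10} = -32  h_{11} = 160  h_{12} = 224.

224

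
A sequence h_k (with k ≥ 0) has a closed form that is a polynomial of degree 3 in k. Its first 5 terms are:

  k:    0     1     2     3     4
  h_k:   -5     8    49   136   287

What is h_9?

2632

1st diffs: 13, 41, 87, 151.
2nd diffs: 28, 46, 64.
3rd diffs: 18, 18 (constant).
So h_k = 3k^3 + 5k^2 + 5k - 5.
Evaluating at k = 9 gives h_9 = 2632.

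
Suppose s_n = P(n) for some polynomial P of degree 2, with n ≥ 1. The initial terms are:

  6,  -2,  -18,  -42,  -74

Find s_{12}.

-522

1st diffs: -8, -16, -24, -32.
2nd diffs: -8, -8, -8 (constant).
So s_n = -4n^2 + 4n + 6.
Evaluating at n = 12 gives s_{12} = -522.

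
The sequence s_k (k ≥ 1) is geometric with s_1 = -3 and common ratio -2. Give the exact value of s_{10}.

s_k = (-3)·(-2)^(k-1).
s_{10} = (-3)·(-2)^9 = 1536.

1536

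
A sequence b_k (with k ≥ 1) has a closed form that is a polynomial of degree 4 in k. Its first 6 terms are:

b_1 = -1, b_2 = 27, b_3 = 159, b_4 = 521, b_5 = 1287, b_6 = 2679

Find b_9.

13551

1st diffs: 28, 132, 362, 766, 1392.
2nd diffs: 104, 230, 404, 626.
3rd diffs: 126, 174, 222.
4th diffs: 48, 48 (constant).
Newton forward-difference form: b_k = -1 + 28·C(k-1,1) + 104·C(k-1,2) + 126·C(k-1,3) + 48·C(k-1,4).
At k = 9: k-1 = 8, so b_9 = -1 + 224 + 2912 + 7056 + 3360 = 13551.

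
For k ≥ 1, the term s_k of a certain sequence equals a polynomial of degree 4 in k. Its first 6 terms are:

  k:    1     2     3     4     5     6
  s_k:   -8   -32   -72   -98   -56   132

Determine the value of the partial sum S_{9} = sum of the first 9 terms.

4524

1st diffs: -24, -40, -26, 42, 188.
2nd diffs: -16, 14, 68, 146.
3rd diffs: 30, 54, 78.
4th diffs: 24, 24 (constant).
Newton forward-difference form: s_k = -8 + (-24)·C(k-1,1) + (-16)·C(k-1,2) + 30·C(k-1,3) + 24·C(k-1,4).
Continuing: 568, 1378, 2712.
Summing k = 1..9 (9 terms) gives 4524.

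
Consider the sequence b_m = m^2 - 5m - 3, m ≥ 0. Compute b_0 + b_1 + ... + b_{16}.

765

Over m = 0..16: Σm = 136, Σm² = 1496.
Total = (1)·1496 + (-5)·136 + (-3)·17 = 765.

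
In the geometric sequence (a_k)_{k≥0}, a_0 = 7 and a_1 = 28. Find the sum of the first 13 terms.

Common ratio r = 4.
a_k = 7·4^(k-0).
S = 7·(4^13 - 1)/(4 - 1) = 7·(67108864 - 1)/(3) = 156587347.

156587347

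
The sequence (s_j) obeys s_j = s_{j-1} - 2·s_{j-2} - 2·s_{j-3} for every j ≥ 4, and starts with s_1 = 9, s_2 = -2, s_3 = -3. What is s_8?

29

Iterate the recurrence:
s_4 = -17;  s_5 = -7;  s_6 = 33;  s_7 = 81;  s_8 = 29.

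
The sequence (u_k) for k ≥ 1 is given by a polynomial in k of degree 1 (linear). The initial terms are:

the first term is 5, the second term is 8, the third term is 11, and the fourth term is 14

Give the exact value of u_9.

1st diffs: 3, 3, 3 (constant).
So u_k = 3k + 2.
Evaluating at k = 9 gives u_9 = 29.

29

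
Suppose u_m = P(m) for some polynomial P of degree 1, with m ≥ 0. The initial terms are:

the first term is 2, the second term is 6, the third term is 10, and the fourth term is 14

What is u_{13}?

54

1st diffs: 4, 4, 4 (constant).
So u_m = 4m + 2.
Evaluating at m = 13 gives u_{13} = 54.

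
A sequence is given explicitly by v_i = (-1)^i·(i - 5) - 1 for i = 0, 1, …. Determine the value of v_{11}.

-7

(-1)^11 = -1; i - 5 at i=11 is 6; so v_{11} = -7.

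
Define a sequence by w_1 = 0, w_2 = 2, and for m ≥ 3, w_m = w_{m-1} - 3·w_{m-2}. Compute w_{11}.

62

Applying the relation repeatedly:
w_3 = 2; w_4 = -4; w_5 = -10; w_6 = 2; w_7 = 32; w_8 = 26; w_9 = -70; w_{10} = -148; w_{11} = 62.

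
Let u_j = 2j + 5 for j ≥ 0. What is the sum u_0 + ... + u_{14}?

Over j = 0..14: Σj = 105.
Total = (2)·105 + (5)·15 = 285.

285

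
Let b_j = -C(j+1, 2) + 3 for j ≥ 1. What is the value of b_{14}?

C(15, 2) = 105, so b_{14} = -102.

-102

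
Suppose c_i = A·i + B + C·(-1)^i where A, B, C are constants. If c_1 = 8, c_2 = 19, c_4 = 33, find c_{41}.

Plug in i = 1, 2, 4: A + B - C = 8; 2A + B + C = 19; 4A + B + C = 33.
Subtracting the first from the second: A + 2C = 11.
Subtracting the second from the third: 2A = 14.
Solving: C = 2, A = 7, then B = 3.
Hence c_{41} = 7·41 + 3 + 2·(-1) = 288.

288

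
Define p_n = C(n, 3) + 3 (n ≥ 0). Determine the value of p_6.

23

C(6, 3) = 20, so p_6 = 23.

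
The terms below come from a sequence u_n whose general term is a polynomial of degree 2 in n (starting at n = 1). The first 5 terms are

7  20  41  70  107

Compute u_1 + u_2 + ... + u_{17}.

1st diffs: 13, 21, 29, 37.
2nd diffs: 8, 8, 8 (constant).
So u_n = 4n^2 + n + 2.
Continuing: …, 152, 205, 266, 335, …, u_{17} = 1175.
Summing n = 1..17 (17 terms) gives 7327.

7327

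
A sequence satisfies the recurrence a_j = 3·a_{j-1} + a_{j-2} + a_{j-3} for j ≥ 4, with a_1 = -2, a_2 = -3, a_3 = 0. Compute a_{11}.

Iterate the recurrence:
a_4 = -5;  a_5 = -18;  a_6 = -59;  a_7 = -200;  a_8 = -677;  a_9 = -2290;  a_{10} = -7747;  a_{11} = -26208.

-26208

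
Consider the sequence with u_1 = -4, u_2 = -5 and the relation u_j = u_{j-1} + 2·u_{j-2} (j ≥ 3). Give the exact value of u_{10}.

-1535

Step forward from the initial values:
u_3 = -13; u_4 = -23; u_5 = -49; u_6 = -95; u_7 = -193; u_8 = -383; u_9 = -769; u_{10} = -1535.
(Characteristic roots are 2 and -1.)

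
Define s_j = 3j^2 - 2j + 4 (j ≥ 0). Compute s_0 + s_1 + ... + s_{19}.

Over j = 0..19: Σj = 190, Σj² = 2470.
Total = (3)·2470 + (-2)·190 + (4)·20 = 7110.

7110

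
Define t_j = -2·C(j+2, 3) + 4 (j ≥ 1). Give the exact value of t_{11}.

C(13, 3) = 286, so t_{11} = -568.

-568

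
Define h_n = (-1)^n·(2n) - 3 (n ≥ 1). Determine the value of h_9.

-21

(-1)^9 = -1; 2n at n=9 is 18; so h_9 = -21.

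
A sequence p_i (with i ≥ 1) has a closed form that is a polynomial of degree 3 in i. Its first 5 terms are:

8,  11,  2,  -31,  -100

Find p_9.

1st diffs: 3, -9, -33, -69.
2nd diffs: -12, -24, -36.
3rd diffs: -12, -12 (constant).
So p_i = -2i^3 + 6i^2 - i + 5.
Evaluating at i = 9 gives p_9 = -976.

-976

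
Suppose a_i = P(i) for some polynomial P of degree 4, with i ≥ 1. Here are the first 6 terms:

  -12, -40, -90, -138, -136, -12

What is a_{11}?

1st diffs: -28, -50, -48, 2, 124.
2nd diffs: -22, 2, 50, 122.
3rd diffs: 24, 48, 72.
4th diffs: 24, 24 (constant).
Newton forward-difference form: a_i = -12 + (-28)·C(i-1,1) + (-22)·C(i-1,2) + 24·C(i-1,3) + 24·C(i-1,4).
At i = 11: i-1 = 10, so a_{11} = -12 - 280 - 990 + 2880 + 5040 = 6638.

6638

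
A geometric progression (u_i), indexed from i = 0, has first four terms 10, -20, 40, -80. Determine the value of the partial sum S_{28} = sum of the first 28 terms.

Common ratio r = -2.
u_i = 10·(-2)^(i-0).
S = 10·((-2)^28 - 1)/(-2 - 1) = 10·(268435456 - 1)/(-3) = -894784850.

-894784850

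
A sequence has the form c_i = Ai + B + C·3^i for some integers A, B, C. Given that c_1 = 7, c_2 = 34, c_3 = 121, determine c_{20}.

17433921940

The three given values yield: A + B + 3C = 7; 2A + B + 9C = 34; 3A + B + 27C = 121.
Subtracting the first from the second: A + 6C = 27.
Subtracting the second from the third: A + 18C = 87.
Solving: C = 5, A = -3, then B = -5.
Therefore c_{20} = -60 + (-5) + 5·3486784401 = 17433921940.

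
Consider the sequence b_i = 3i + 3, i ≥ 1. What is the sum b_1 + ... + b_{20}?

Over i = 1..20: Σi = 210.
Total = (3)·210 + (3)·20 = 690.

690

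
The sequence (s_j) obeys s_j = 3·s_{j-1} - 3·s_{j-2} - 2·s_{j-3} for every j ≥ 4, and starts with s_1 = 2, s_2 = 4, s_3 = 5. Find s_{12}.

7619

Step forward from the initial values:
s_4 = -1  s_5 = -26  s_6 = -85  s_7 = -175  s_8 = -218  s_9 = 41  s_{10} = 1127  s_{11} = 3694  s_{12} = 7619.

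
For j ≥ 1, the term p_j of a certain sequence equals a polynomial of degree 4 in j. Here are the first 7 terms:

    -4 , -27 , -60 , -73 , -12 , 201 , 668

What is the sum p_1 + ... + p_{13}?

1st diffs: -23, -33, -13, 61, 213, 467.
2nd diffs: -10, 20, 74, 152, 254.
3rd diffs: 30, 54, 78, 102.
4th diffs: 24, 24, 24 (constant).
So p_j = j^4 - 5j^3 - 3j + 3.
Continuing: …, 1515, 2892, 4973, 7956, …, p_{13} = 17540.
Summing j = 1..13 (13 terms) gives 47632.

47632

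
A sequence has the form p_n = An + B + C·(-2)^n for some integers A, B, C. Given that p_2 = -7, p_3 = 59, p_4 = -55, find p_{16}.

The three given values yield: 2A + B + 4C = -7; 3A + B - 8C = 59; 4A + B + 16C = -55.
Subtracting the first from the second: A - 12C = 66.
Subtracting the second from the third: A + 24C = -114.
Solving: C = -5, A = 6, then B = 1.
Therefore p_{16} = 96 + 1 + (-5)·65536 = -327583.

-327583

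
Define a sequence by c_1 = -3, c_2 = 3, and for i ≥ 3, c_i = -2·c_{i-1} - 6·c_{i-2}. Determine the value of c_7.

-528

Step forward from the initial values:
c_3 = 12; c_4 = -42; c_5 = 12; c_6 = 228; c_7 = -528.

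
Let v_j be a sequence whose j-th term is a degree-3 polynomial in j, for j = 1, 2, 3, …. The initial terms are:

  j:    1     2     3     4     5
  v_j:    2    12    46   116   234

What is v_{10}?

1964

1st diffs: 10, 34, 70, 118.
2nd diffs: 24, 36, 48.
3rd diffs: 12, 12 (constant).
Newton forward-difference form: v_j = 2 + 10·C(j-1,1) + 24·C(j-1,2) + 12·C(j-1,3).
At j = 10: j-1 = 9, so v_{10} = 2 + 90 + 864 + 1008 = 1964.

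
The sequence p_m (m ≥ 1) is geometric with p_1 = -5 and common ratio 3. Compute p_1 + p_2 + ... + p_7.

p_m = (-5)·3^(m-1).
S = (-5)·(3^7 - 1)/(3 - 1) = (-5)·(2187 - 1)/(2) = -5465.

-5465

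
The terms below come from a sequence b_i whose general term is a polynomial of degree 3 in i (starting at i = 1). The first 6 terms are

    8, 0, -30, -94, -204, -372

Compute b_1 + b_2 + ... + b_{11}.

-7942

1st diffs: -8, -30, -64, -110, -168.
2nd diffs: -22, -34, -46, -58.
3rd diffs: -12, -12, -12 (constant).
So b_i = -2i^3 + i^2 + 3i + 6.
Continuing: …, -610, -930, -1344, -1864, …, b_{11} = -2502.
Summing i = 1..11 (11 terms) gives -7942.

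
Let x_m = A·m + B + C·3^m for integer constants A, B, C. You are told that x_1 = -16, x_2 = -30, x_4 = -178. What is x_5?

-504

Plug in m = 1, 2, 4: A + B + 3C = -16; 2A + B + 9C = -30; 4A + B + 81C = -178.
Subtracting the first from the second: A + 6C = -14.
Subtracting the second from the third: 2A + 72C = -148.
Solving: C = -2, A = -2, then B = -8.
Therefore x_5 = -10 + (-8) + (-2)·243 = -504.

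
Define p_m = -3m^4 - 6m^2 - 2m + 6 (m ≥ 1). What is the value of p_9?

-20181

p_9 = -3·9^4 - 6·9^2 - 2·9 + 6 = -20181.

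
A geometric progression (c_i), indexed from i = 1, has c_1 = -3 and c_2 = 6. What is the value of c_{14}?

Common ratio r = -2.
c_i = (-3)·(-2)^(i-1).
c_{14} = (-3)·(-2)^13 = 24576.

24576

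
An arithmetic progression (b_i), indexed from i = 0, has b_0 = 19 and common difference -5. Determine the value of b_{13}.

b_i = 19 + (i - 0)·(-5).
b_{13} = 19 + 13·(-5) = -46.

-46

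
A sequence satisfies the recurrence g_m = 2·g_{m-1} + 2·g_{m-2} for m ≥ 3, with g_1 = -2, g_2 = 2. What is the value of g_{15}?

Step forward from the initial values:
g_3 = 0, g_4 = 4, g_5 = 8, …, g_{12} = 9792, g_{13} = 26752, g_{14} = 73088, g_{15} = 199680.

199680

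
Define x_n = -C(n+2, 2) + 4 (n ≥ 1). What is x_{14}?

-116

C(16, 2) = 120, so x_{14} = -116.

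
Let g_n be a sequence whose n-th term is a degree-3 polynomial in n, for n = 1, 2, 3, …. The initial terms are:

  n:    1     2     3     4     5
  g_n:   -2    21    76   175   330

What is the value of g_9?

1750

1st diffs: 23, 55, 99, 155.
2nd diffs: 32, 44, 56.
3rd diffs: 12, 12 (constant).
So g_n = 2n^3 + 4n^2 - 3n - 5.
Evaluating at n = 9 gives g_9 = 1750.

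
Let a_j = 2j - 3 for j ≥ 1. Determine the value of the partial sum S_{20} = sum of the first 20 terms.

360

Over j = 1..20: Σj = 210.
Total = (2)·210 + (-3)·20 = 360.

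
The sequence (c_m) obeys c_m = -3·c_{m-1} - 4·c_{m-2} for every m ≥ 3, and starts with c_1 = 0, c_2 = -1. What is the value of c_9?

-93

Iterate the recurrence:
c_3 = 3; c_4 = -5; c_5 = 3; c_6 = 11; c_7 = -45; c_8 = 91; c_9 = -93.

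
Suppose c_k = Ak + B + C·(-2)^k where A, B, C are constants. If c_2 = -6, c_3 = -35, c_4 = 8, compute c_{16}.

Write the equations: 2A + B + 4C = -6; 3A + B - 8C = -35; 4A + B + 16C = 8.
Subtracting the first from the second: A - 12C = -29.
Subtracting the second from the third: A + 24C = 43.
Solving: C = 2, A = -5, then B = -4.
So c_k = -5·k + (-4) + 2·(-2)^k; at k=16 this is 130988.

130988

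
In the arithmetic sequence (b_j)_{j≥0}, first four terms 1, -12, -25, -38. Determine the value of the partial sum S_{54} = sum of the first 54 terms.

-18549

Common difference d = -13.
b_j = 1 + (j - 0)·(-13).
b_{53} = -688; S = 54·(1 + (-688))/2 = -18549.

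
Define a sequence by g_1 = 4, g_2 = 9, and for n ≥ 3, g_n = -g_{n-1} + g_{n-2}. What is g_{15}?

-2461

Step forward from the initial values:
g_3 = -5;  g_4 = 14;  g_5 = -19;  …;  g_{12} = 581;  g_{13} = -940;  g_{14} = 1521;  g_{15} = -2461.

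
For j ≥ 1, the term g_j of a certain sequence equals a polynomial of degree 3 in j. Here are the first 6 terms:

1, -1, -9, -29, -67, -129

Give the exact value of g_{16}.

1st diffs: -2, -8, -20, -38, -62.
2nd diffs: -6, -12, -18, -24.
3rd diffs: -6, -6, -6 (constant).
Newton forward-difference form: g_j = 1 + (-2)·C(j-1,1) + (-6)·C(j-1,2) + (-6)·C(j-1,3).
At j = 16: j-1 = 15, so g_{16} = 1 - 30 - 630 - 2730 = -3389.

-3389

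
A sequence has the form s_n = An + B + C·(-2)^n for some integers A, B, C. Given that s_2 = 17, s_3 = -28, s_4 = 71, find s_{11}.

-8164

Plug in n = 2, 3, 4: 2A + B + 4C = 17; 3A + B - 8C = -28; 4A + B + 16C = 71.
Subtracting the first from the second: A - 12C = -45.
Subtracting the second from the third: A + 24C = 99.
Solving: C = 4, A = 3, then B = -5.
Therefore s_{11} = 33 + (-5) + 4·(-2048) = -8164.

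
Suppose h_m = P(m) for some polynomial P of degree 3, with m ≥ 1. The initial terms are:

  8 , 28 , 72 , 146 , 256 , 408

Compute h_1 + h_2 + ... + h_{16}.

26888

1st diffs: 20, 44, 74, 110, 152.
2nd diffs: 24, 30, 36, 42.
3rd diffs: 6, 6, 6 (constant).
Newton forward-difference form: h_m = 8 + 20·C(m-1,1) + 24·C(m-1,2) + 6·C(m-1,3).
Continuing: …, 608, 862, 1176, 1556, …, h_{16} = 5558.
Summing m = 1..16 (16 terms) gives 26888.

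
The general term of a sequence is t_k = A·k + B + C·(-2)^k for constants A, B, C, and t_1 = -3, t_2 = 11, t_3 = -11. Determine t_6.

139

At k = 1, 2, 3: A + B - 2C = -3; 2A + B + 4C = 11; 3A + B - 8C = -11.
Subtracting the first from the second: A + 6C = 14.
Subtracting the second from the third: A - 12C = -22.
Solving: C = 2, A = 2, then B = -1.
So t_k = 2·k + (-1) + 2·(-2)^k; at k=6 this is 139.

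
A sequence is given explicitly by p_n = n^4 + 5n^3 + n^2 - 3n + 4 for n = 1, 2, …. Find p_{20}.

p_{20} = 1·20^4 + 5·20^3 + 1·20^2 - 3·20 + 4 = 200344.

200344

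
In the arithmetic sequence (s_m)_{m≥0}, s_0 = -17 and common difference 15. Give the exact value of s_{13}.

s_m = -17 + (m - 0)·15.
s_{13} = -17 + 13·15 = 178.

178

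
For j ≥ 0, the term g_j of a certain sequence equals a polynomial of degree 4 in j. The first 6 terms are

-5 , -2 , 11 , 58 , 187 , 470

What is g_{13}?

24838

1st diffs: 3, 13, 47, 129, 283.
2nd diffs: 10, 34, 82, 154.
3rd diffs: 24, 48, 72.
4th diffs: 24, 24 (constant).
Newton forward-difference form: g_j = -5 + 3·C(j,1) + 10·C(j,2) + 24·C(j,3) + 24·C(j,4).
At j = 13: j = 13, so g_{13} = -5 + 39 + 780 + 6864 + 17160 = 24838.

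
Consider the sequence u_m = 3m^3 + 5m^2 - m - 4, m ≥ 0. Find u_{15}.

u_{15} = 3·15^3 + 5·15^2 - 1·15 - 4 = 11231.

11231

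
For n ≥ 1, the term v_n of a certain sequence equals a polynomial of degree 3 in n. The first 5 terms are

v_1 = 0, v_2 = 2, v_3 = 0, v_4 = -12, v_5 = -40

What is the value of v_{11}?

-880

1st diffs: 2, -2, -12, -28.
2nd diffs: -4, -10, -16.
3rd diffs: -6, -6 (constant).
Newton forward-difference form: v_n = 2·C(n-1,1) + (-4)·C(n-1,2) + (-6)·C(n-1,3).
At n = 11: n-1 = 10, so v_{11} = 20 - 180 - 720 = -880.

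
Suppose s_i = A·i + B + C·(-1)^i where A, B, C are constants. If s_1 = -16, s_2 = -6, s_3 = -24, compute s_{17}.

-80

At i = 1, 2, 3: A + B - C = -16; 2A + B + C = -6; 3A + B - C = -24.
Subtracting the first from the second: A + 2C = 10.
Subtracting the second from the third: A - 2C = -18.
Solving: C = 7, A = -4, then B = -5.
Hence s_{17} = -4·17 + (-5) + 7·(-1) = -80.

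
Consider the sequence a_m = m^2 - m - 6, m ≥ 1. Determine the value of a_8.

50

a_8 = 1·8^2 - 1·8 - 6 = 50.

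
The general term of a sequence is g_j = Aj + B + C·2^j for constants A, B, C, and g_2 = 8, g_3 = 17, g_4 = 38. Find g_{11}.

At j = 2, 3, 4: 2A + B + 4C = 8; 3A + B + 8C = 17; 4A + B + 16C = 38.
Subtracting the first from the second: A + 4C = 9.
Subtracting the second from the third: A + 8C = 21.
Solving: C = 3, A = -3, then B = 2.
Hence g_{11} = -3·11 + 2 + 3·2048 = 6113.

6113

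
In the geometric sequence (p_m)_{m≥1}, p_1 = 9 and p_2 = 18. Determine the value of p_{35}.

154618822656

Common ratio r = 2.
p_m = 9·2^(m-1).
p_{35} = 9·2^34 = 154618822656.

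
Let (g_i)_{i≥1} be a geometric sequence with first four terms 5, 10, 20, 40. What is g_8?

640

Common ratio r = 2.
g_i = 5·2^(i-1).
g_8 = 5·2^7 = 640.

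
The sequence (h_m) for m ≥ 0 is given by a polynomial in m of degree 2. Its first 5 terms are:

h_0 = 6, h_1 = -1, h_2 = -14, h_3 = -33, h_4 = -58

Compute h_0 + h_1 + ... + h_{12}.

-2184

1st diffs: -7, -13, -19, -25.
2nd diffs: -6, -6, -6 (constant).
So h_m = -3m^2 - 4m + 6.
Continuing: …, -89, -126, -169, -218, …, h_{12} = -474.
Summing m = 0..12 (13 terms) gives -2184.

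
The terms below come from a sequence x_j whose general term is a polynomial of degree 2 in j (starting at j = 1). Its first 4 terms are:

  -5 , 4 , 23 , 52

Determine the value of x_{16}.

1180

1st diffs: 9, 19, 29.
2nd diffs: 10, 10 (constant).
So x_j = 5j^2 - 6j - 4.
Evaluating at j = 16 gives x_{16} = 1180.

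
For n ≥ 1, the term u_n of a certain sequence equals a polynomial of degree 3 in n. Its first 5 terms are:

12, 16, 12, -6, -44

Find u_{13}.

-1788

1st diffs: 4, -4, -18, -38.
2nd diffs: -8, -14, -20.
3rd diffs: -6, -6 (constant).
Newton forward-difference form: u_n = 12 + 4·C(n-1,1) + (-8)·C(n-1,2) + (-6)·C(n-1,3).
At n = 13: n-1 = 12, so u_{13} = 12 + 48 - 528 - 1320 = -1788.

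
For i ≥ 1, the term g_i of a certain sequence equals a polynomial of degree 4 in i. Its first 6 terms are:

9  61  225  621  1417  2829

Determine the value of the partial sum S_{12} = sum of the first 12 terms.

1st diffs: 52, 164, 396, 796, 1412.
2nd diffs: 112, 232, 400, 616.
3rd diffs: 120, 168, 216.
4th diffs: 48, 48 (constant).
Newton forward-difference form: g_i = 9 + 52·C(i-1,1) + 112·C(i-1,2) + 120·C(i-1,3) + 48·C(i-1,4).
Continuing: …, 5121, 8605, 13641, 20637, …, g_{12} = 42381.
Summing i = 1..12 (12 terms) gives 125596.

125596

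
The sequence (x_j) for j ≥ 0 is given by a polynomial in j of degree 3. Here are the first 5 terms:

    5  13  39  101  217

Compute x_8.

1st diffs: 8, 26, 62, 116.
2nd diffs: 18, 36, 54.
3rd diffs: 18, 18 (constant).
Newton forward-difference form: x_j = 5 + 8·C(j,1) + 18·C(j,2) + 18·C(j,3).
At j = 8: j = 8, so x_8 = 5 + 64 + 504 + 1008 = 1581.

1581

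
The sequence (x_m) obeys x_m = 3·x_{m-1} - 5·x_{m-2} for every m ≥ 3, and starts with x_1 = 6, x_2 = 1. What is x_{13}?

-34698

Step forward from the initial values:
x_3 = -27  x_4 = -86  x_5 = -123  …  x_{10} = -3614  x_{11} = -22227  x_{12} = -48611  x_{13} = -34698.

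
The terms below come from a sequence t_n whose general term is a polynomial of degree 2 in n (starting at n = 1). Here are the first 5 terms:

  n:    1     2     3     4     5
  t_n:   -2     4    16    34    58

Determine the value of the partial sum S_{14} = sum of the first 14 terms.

1st diffs: 6, 12, 18, 24.
2nd diffs: 6, 6, 6 (constant).
So t_n = 3n^2 - 3n - 2.
Continuing: …, 88, 124, 166, 214, …, t_{14} = 544.
Summing n = 1..14 (14 terms) gives 2702.

2702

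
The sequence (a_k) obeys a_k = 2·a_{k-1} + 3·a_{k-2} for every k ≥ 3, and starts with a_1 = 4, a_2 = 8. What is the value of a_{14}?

Compute successive terms:
a_3 = 28; a_4 = 80; a_5 = 244; …; a_{11} = 177148; a_{12} = 531440; a_{13} = 1594324; a_{14} = 4782968.
(Characteristic roots are 3 and -1.)

4782968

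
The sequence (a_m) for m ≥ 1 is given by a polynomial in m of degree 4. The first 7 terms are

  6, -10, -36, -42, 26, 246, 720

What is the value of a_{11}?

1st diffs: -16, -26, -6, 68, 220, 474.
2nd diffs: -10, 20, 74, 152, 254.
3rd diffs: 30, 54, 78, 102.
4th diffs: 24, 24, 24 (constant).
Newton forward-difference form: a_m = 6 + (-16)·C(m-1,1) + (-10)·C(m-1,2) + 30·C(m-1,3) + 24·C(m-1,4).
At m = 11: m-1 = 10, so a_{11} = 6 - 160 - 450 + 3600 + 5040 = 8036.

8036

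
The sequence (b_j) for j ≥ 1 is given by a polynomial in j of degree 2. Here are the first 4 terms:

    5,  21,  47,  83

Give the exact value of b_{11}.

1st diffs: 16, 26, 36.
2nd diffs: 10, 10 (constant).
Newton forward-difference form: b_j = 5 + 16·C(j-1,1) + 10·C(j-1,2).
At j = 11: j-1 = 10, so b_{11} = 5 + 160 + 450 = 615.

615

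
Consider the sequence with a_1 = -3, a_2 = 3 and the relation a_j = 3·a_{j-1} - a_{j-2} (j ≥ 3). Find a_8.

1563

Compute successive terms:
a_3 = 12; a_4 = 33; a_5 = 87; a_6 = 228; a_7 = 597; a_8 = 1563.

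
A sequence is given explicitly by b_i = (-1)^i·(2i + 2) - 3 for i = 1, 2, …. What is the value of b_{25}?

(-1)^25 = -1; 2i + 2 at i=25 is 52; so b_{25} = -55.

-55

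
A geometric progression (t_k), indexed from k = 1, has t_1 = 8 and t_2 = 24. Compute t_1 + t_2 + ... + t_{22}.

Common ratio r = 3.
t_k = 8·3^(k-1).
S = 8·(3^22 - 1)/(3 - 1) = 8·(31381059609 - 1)/(2) = 125524238432.

125524238432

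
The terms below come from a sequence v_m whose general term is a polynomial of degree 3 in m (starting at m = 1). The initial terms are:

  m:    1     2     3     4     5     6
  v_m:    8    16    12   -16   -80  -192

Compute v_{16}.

-6592

1st diffs: 8, -4, -28, -64, -112.
2nd diffs: -12, -24, -36, -48.
3rd diffs: -12, -12, -12 (constant).
Newton forward-difference form: v_m = 8 + 8·C(m-1,1) + (-12)·C(m-1,2) + (-12)·C(m-1,3).
At m = 16: m-1 = 15, so v_{16} = 8 + 120 - 1260 - 5460 = -6592.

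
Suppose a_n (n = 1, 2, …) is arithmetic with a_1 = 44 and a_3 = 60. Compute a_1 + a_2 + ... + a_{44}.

Common difference d = (60 - 44) / (3 - 1) = 8.
a_n = 44 + (n - 1)·8.
a_{44} = 388; S = 44·(44 + 388)/2 = 9504.

9504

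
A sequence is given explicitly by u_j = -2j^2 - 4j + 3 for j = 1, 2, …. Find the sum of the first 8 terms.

Over j = 1..8: Σj = 36, Σj² = 204.
Total = (-2)·204 + (-4)·36 + (3)·8 = -528.

-528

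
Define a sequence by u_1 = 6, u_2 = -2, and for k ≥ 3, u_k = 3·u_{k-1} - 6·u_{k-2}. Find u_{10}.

Step forward from the initial values:
u_3 = -42, u_4 = -114, u_5 = -90, u_6 = 414, u_7 = 1782, u_8 = 2862, u_9 = -2106, u_{10} = -23490.

-23490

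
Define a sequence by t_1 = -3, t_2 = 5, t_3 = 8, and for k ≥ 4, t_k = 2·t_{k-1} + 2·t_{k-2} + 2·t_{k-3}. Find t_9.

4680

Step forward from the initial values:
t_4 = 20;  t_5 = 66;  t_6 = 188;  t_7 = 548;  t_8 = 1604;  t_9 = 4680.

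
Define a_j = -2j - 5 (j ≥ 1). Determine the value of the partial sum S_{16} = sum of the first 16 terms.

Over j = 1..16: Σj = 136.
Total = (-2)·136 + (-5)·16 = -352.

-352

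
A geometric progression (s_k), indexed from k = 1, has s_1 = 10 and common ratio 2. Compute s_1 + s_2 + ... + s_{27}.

1342177270

s_k = 10·2^(k-1).
S = 10·(2^27 - 1)/(2 - 1) = 10·(134217728 - 1)/(1) = 1342177270.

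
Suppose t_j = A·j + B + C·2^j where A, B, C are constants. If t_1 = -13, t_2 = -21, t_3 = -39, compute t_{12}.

Write the equations: A + B + 2C = -13; 2A + B + 4C = -21; 3A + B + 8C = -39.
Subtracting the first from the second: A + 2C = -8.
Subtracting the second from the third: A + 4C = -18.
Solving: C = -5, A = 2, then B = -5.
So t_j = 2·j + (-5) + (-5)·2^j; at j=12 this is -20461.

-20461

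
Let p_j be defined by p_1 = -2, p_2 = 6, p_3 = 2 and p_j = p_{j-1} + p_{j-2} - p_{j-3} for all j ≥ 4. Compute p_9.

14

Compute successive terms:
p_4 = 10;  p_5 = 6;  p_6 = 14;  p_7 = 10;  p_8 = 18;  p_9 = 14.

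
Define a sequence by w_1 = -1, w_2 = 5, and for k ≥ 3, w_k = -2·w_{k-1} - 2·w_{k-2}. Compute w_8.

w_3 = -8, w_4 = 6, w_5 = 4, w_6 = -20, w_7 = 32, w_8 = -24.

-24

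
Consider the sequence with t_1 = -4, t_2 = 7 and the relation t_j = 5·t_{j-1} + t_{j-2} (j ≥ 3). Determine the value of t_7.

Iterate the recurrence:
t_3 = 31;  t_4 = 162;  t_5 = 841;  t_6 = 4367;  t_7 = 22676.

22676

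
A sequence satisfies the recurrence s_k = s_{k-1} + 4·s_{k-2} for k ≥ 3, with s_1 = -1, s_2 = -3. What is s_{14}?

-226203

Applying the relation repeatedly:
s_3 = -7, s_4 = -19, s_5 = -47, …, s_{11} = -13447, s_{12} = -34483, s_{13} = -88271, s_{14} = -226203.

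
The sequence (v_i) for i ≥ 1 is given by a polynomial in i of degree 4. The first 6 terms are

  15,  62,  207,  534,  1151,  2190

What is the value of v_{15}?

1st diffs: 47, 145, 327, 617, 1039.
2nd diffs: 98, 182, 290, 422.
3rd diffs: 84, 108, 132.
4th diffs: 24, 24 (constant).
Newton forward-difference form: v_i = 15 + 47·C(i-1,1) + 98·C(i-1,2) + 84·C(i-1,3) + 24·C(i-1,4).
At i = 15: i-1 = 14, so v_{15} = 15 + 658 + 8918 + 30576 + 24024 = 64191.

64191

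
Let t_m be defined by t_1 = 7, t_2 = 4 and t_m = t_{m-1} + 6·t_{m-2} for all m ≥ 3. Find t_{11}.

216058

Step forward from the initial values:
t_3 = 46  t_4 = 70  t_5 = 346  t_6 = 766  t_7 = 2842  t_8 = 7438  t_9 = 24490  t_{10} = 69118  t_{11} = 216058.
(Characteristic roots are 3 and -2.)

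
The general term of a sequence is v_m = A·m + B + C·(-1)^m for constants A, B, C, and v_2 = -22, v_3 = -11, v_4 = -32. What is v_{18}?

-102

At m = 2, 3, 4: 2A + B + C = -22; 3A + B - C = -11; 4A + B + C = -32.
Subtracting the first from the second: A - 2C = 11.
Subtracting the second from the third: A + 2C = -21.
Solving: C = -8, A = -5, then B = -4.
Therefore v_{18} = -90 + (-4) + (-8)·1 = -102.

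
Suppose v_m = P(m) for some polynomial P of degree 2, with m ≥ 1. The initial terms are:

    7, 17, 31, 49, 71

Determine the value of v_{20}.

1st diffs: 10, 14, 18, 22.
2nd diffs: 4, 4, 4 (constant).
So v_m = 2m^2 + 4m + 1.
Evaluating at m = 20 gives v_{20} = 881.

881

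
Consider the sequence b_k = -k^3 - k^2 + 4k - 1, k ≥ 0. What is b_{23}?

-12605

b_{23} = -1·23^3 - 1·23^2 + 4·23 - 1 = -12605.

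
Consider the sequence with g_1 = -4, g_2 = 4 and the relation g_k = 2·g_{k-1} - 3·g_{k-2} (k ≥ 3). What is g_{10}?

964

Step forward from the initial values:
g_3 = 20;  g_4 = 28;  g_5 = -4;  g_6 = -92;  g_7 = -172;  g_8 = -68;  g_9 = 380;  g_{10} = 964.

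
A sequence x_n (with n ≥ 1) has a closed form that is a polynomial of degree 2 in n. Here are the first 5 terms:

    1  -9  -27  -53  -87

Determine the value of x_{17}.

-1119

1st diffs: -10, -18, -26, -34.
2nd diffs: -8, -8, -8 (constant).
Newton forward-difference form: x_n = 1 + (-10)·C(n-1,1) + (-8)·C(n-1,2).
At n = 17: n-1 = 16, so x_{17} = 1 - 160 - 960 = -1119.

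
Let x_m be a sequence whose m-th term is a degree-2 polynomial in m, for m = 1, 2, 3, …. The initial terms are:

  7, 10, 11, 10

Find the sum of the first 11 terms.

1st diffs: 3, 1, -1.
2nd diffs: -2, -2 (constant).
Newton forward-difference form: x_m = 7 + 3·C(m-1,1) + (-2)·C(m-1,2).
Continuing: …, 7, 2, -5, -14, …, x_{11} = -53.
Summing m = 1..11 (11 terms) gives -88.

-88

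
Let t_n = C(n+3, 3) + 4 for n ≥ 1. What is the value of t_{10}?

290

C(13, 3) = 286, so t_{10} = 290.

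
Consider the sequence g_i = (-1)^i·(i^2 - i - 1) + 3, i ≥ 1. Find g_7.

-38

(-1)^7 = -1; i^2 - i - 1 at i=7 is 41; so g_7 = -38.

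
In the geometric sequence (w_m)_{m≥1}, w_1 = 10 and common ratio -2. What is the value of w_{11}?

w_m = 10·(-2)^(m-1).
w_{11} = 10·(-2)^10 = 10240.

10240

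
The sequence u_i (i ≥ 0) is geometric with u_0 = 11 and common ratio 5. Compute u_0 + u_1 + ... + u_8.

u_i = 11·5^(i-0).
S = 11·(5^9 - 1)/(5 - 1) = 11·(1953125 - 1)/(4) = 5371091.

5371091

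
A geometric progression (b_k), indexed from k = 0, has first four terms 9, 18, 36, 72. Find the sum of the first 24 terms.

Common ratio r = 2.
b_k = 9·2^(k-0).
S = 9·(2^24 - 1)/(2 - 1) = 9·(16777216 - 1)/(1) = 150994935.

150994935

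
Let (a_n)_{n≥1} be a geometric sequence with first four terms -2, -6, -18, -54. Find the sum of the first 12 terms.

-531440

Common ratio r = 3.
a_n = (-2)·3^(n-1).
S = (-2)·(3^12 - 1)/(3 - 1) = (-2)·(531441 - 1)/(2) = -531440.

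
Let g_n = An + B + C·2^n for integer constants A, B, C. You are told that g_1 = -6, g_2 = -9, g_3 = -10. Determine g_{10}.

971

The three given values yield: A + B + 2C = -6; 2A + B + 4C = -9; 3A + B + 8C = -10.
Subtracting the first from the second: A + 2C = -3.
Subtracting the second from the third: A + 4C = -1.
Solving: C = 1, A = -5, then B = -3.
Therefore g_{10} = -50 + (-3) + 1·1024 = 971.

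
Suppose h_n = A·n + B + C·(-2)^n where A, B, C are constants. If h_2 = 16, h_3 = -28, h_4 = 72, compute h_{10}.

4128

Write the equations: 2A + B + 4C = 16; 3A + B - 8C = -28; 4A + B + 16C = 72.
Subtracting the first from the second: A - 12C = -44.
Subtracting the second from the third: A + 24C = 100.
Solving: C = 4, A = 4, then B = -8.
Therefore h_{10} = 40 + (-8) + 4·1024 = 4128.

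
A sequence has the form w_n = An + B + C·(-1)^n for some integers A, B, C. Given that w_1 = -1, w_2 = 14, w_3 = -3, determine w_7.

-7

Plug in n = 1, 2, 3: A + B - C = -1; 2A + B + C = 14; 3A + B - C = -3.
Subtracting the first from the second: A + 2C = 15.
Subtracting the second from the third: A - 2C = -17.
Solving: C = 8, A = -1, then B = 8.
Hence w_7 = -1·7 + 8 + 8·(-1) = -7.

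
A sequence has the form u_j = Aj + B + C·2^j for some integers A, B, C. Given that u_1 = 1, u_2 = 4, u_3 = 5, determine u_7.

-95

Plug in j = 1, 2, 3: A + B + 2C = 1; 2A + B + 4C = 4; 3A + B + 8C = 5.
Subtracting the first from the second: A + 2C = 3.
Subtracting the second from the third: A + 4C = 1.
Solving: C = -1, A = 5, then B = -2.
Hence u_7 = 5·7 + (-2) + (-1)·128 = -95.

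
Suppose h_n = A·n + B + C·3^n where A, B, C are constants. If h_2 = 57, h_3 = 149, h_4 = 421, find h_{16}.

215233645

Write the equations: 2A + B + 9C = 57; 3A + B + 27C = 149; 4A + B + 81C = 421.
Subtracting the first from the second: A + 18C = 92.
Subtracting the second from the third: A + 54C = 272.
Solving: C = 5, A = 2, then B = 8.
So h_n = 2·n + 8 + 5·3^n; at n=16 this is 215233645.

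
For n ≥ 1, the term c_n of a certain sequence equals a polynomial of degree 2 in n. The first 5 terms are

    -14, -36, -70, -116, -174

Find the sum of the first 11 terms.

-3344

1st diffs: -22, -34, -46, -58.
2nd diffs: -12, -12, -12 (constant).
Newton forward-difference form: c_n = -14 + (-22)·C(n-1,1) + (-12)·C(n-1,2).
Continuing: …, -244, -326, -420, -526, …, c_{11} = -774.
Summing n = 1..11 (11 terms) gives -3344.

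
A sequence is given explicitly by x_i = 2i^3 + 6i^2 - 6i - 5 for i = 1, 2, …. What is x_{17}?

11453

x_{17} = 2·17^3 + 6·17^2 - 6·17 - 5 = 11453.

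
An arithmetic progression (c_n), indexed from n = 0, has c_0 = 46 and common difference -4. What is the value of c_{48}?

-146

c_n = 46 + (n - 0)·(-4).
c_{48} = 46 + 48·(-4) = -146.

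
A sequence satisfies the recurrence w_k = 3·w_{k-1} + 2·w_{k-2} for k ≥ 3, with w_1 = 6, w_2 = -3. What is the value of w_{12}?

Applying the relation repeatedly:
w_3 = 3  w_4 = 3  w_5 = 15  w_6 = 51  w_7 = 183  w_8 = 651  w_9 = 2319  w_{10} = 8259  w_{11} = 29415  w_{12} = 104763.

104763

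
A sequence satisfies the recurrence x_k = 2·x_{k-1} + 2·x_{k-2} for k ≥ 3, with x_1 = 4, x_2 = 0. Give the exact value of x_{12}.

Step forward from the initial values:
x_3 = 8  x_4 = 16  x_5 = 48  x_6 = 128  x_7 = 352  x_8 = 960  x_9 = 2624  x_{10} = 7168  x_{11} = 19584  x_{12} = 53504.

53504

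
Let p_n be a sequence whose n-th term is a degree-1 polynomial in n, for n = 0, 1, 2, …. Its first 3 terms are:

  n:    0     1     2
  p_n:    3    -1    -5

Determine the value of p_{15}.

1st diffs: -4, -4 (constant).
So p_n = -4n + 3.
Evaluating at n = 15 gives p_{15} = -57.

-57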